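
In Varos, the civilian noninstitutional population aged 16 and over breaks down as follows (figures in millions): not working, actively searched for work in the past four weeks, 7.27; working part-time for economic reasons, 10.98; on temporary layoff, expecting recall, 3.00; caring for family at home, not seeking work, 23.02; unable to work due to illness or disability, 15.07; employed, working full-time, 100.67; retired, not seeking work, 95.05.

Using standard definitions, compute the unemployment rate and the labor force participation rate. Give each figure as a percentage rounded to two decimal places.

Unemployment rate ≈ 8.42%; labor force participation rate ≈ 47.80%.

Employed = 10.98 + 100.67 = 111.65 million (anyone who worked, including part-time for economic reasons, counts as employed).
Unemployed = 7.27 + 3.00 = 10.27 million (jobless and actively searching, or on temporary layoff).
Labor force = 111.65 + 10.27 = 121.92 million.
Not in labor force = 23.02 + 15.07 + 95.05 = 133.14 million (those not working and not actively searching are outside the labor force).
Civilian working-age population = 121.92 + 133.14 = 255.06 million.
Unemployment rate = 10.27 / 121.92 = 8.42%.
Labor force participation rate = 121.92 / 255.06 = 47.80%.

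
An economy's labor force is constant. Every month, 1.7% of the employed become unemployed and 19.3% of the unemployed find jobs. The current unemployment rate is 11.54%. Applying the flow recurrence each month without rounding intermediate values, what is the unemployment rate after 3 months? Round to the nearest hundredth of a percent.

Unemployment rate after three months ≈ 9.79%.

With a fixed labor force, u_{t+1} = u_t + s·(1−u_t) − f·u_t = u_t·(1−s−f) + s.
Here 1−s−f = 0.790 and s = 0.017.
u_1 = 0.115400 × 0.790 + 0.017 = 0.108166.
u_2 = 0.108166 × 0.790 + 0.017 = 0.102451.
u_3 = 0.102451 × 0.790 + 0.017 = 0.097936.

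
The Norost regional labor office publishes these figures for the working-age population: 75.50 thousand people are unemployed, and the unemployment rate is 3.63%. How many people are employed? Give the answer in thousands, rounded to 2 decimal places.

Labor force = U / u = 75.50 / 0.0363 ≈ 2,079.89 thousand.
Employed = labor force − unemployed = 2,079.89 − 75.50 = 2,004.39 thousand.

About 2,004.39 thousand are employed.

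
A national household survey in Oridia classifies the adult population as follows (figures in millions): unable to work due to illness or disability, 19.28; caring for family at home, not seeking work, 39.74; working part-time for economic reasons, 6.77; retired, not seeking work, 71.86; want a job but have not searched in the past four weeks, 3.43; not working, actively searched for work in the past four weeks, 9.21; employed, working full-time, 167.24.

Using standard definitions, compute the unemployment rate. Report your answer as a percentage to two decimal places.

Employed = 6.77 + 167.24 = 174.01 million (anyone who worked, including part-time for economic reasons, counts as employed).
Unemployed = 9.21 million.
Labor force = 174.01 + 9.21 = 183.22 million.
Unemployment rate = 9.21 / 183.22 = 5.03%.

Unemployment rate ≈ 5.03%.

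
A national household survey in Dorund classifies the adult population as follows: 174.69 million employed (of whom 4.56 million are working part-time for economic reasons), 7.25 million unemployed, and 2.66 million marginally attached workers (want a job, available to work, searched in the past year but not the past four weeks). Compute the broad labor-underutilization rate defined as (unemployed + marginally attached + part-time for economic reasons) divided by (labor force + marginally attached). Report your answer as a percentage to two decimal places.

Broad underutilization rate ≈ 7.84%.

Labor force = 174.69 + 7.25 = 181.94 million.
Numerator = 7.25 + 2.66 + 4.56 = 14.47 million.
Denominator = 181.94 + 2.66 = 184.60 million.
Broad rate = 14.47 / 184.60 = 7.84%.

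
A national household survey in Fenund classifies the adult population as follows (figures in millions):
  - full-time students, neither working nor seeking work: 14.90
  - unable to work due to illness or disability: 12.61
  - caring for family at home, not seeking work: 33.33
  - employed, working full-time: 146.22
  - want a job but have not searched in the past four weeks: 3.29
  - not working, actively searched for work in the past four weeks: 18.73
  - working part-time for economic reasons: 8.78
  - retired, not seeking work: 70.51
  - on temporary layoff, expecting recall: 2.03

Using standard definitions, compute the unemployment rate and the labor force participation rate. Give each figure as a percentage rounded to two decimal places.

Unemployment rate ≈ 11.81%; labor force participation rate ≈ 56.62%.

Employed = 146.22 + 8.78 = 155.00 million (anyone who worked, including part-time for economic reasons, counts as employed).
Unemployed = 18.73 + 2.03 = 20.76 million (jobless and actively searching, or on temporary layoff).
Labor force = 155.00 + 20.76 = 175.76 million.
Not in labor force = 14.90 + 12.61 + 33.33 + 3.29 + 70.51 = 134.64 million (those not working and not actively searching are outside the labor force — including those who want a job but have given up searching).
Civilian working-age population = 175.76 + 134.64 = 310.40 million.
Unemployment rate = 20.76 / 175.76 = 11.81%.
Labor force participation rate = 175.76 / 310.40 = 56.62%.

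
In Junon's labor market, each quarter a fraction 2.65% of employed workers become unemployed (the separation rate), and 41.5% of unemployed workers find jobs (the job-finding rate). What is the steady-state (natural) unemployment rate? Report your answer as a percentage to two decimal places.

At steady state the flows balance: s·E = f·U, so U/(E+U) = s/(s+f).
u* = 2.65 / (2.65 + 41.5) = 2.65 / 44.15 = 6.00%.

Steady-state unemployment rate ≈ 6.00%.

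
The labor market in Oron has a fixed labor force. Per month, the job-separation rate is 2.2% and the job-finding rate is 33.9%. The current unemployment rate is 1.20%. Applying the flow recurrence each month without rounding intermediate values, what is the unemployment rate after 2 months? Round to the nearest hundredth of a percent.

With a fixed labor force, u_{t+1} = u_t + s·(1−u_t) − f·u_t = u_t·(1−s−f) + s.
Here 1−s−f = 0.639 and s = 0.022.
u_1 = 0.012000 × 0.639 + 0.022 = 0.029668.
u_2 = 0.029668 × 0.639 + 0.022 = 0.040958.

Unemployment rate after two months ≈ 4.10%.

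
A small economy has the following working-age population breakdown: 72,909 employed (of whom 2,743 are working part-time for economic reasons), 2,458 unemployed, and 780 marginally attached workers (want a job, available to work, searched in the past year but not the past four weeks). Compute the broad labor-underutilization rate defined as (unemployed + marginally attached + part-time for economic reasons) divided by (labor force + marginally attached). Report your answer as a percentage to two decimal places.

Broad underutilization rate ≈ 7.85%.

Labor force = 72,909 + 2,458 = 75,367.
Numerator = 2,458 + 780 + 2,743 = 5,981.
Denominator = 75,367 + 780 = 76,147.
Broad rate = 5,981 / 76,147 = 7.85%.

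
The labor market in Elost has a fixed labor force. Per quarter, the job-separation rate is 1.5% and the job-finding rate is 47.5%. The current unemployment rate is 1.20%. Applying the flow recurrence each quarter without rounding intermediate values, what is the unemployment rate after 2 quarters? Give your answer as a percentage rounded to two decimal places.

With a fixed labor force, u_{t+1} = u_t + s·(1−u_t) − f·u_t = u_t·(1−s−f) + s.
Here 1−s−f = 0.510 and s = 0.015.
u_1 = 0.012000 × 0.510 + 0.015 = 0.021120.
u_2 = 0.021120 × 0.510 + 0.015 = 0.025771.

Unemployment rate after two quarters ≈ 2.58%.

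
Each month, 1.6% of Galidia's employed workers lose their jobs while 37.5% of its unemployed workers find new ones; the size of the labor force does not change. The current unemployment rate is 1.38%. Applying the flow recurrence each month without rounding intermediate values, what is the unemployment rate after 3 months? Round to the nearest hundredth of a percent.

With a fixed labor force, u_{t+1} = u_t + s·(1−u_t) − f·u_t = u_t·(1−s−f) + s.
Here 1−s−f = 0.609 and s = 0.016.
u_1 = 0.013800 × 0.609 + 0.016 = 0.024404.
u_2 = 0.024404 × 0.609 + 0.016 = 0.030862.
u_3 = 0.030862 × 0.609 + 0.016 = 0.034795.

Unemployment rate after three months ≈ 3.48%.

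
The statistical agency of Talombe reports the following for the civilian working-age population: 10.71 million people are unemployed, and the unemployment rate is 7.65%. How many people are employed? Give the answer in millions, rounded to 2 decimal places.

About 129.29 million are employed.

Labor force = U / u = 10.71 / 0.0765 ≈ 140.00 million.
Employed = labor force − unemployed = 140.00 − 10.71 = 129.29 million.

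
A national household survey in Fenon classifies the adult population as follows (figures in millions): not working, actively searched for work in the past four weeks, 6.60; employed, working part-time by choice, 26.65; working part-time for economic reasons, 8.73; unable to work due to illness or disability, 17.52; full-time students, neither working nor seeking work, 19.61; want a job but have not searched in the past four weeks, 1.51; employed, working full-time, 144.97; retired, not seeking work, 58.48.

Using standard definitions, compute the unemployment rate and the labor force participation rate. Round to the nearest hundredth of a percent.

Employed = 26.65 + 8.73 + 144.97 = 180.35 million (anyone who worked, including part-time for economic reasons, counts as employed).
Unemployed = 6.60 million.
Labor force = 180.35 + 6.60 = 186.95 million.
Not in labor force = 17.52 + 19.61 + 1.51 + 58.48 = 97.12 million (those not working and not actively searching are outside the labor force — including those who want a job but have given up searching).
Civilian working-age population = 186.95 + 97.12 = 284.07 million.
Unemployment rate = 6.60 / 186.95 = 3.53%.
Labor force participation rate = 186.95 / 284.07 = 65.81%.

Unemployment rate ≈ 3.53%; labor force participation rate ≈ 65.81%.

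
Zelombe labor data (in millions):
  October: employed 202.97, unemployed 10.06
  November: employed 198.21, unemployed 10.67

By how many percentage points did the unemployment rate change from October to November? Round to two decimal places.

October: labor force = 202.97 + 10.06 = 213.03; u = 10.06/213.03 = 4.72%.
November: labor force = 198.21 + 10.67 = 208.88; u = 10.67/208.88 = 5.11%.
Change = 5.11% − 4.72% = +0.39 pp.

The unemployment rate changed by +0.39 percentage points.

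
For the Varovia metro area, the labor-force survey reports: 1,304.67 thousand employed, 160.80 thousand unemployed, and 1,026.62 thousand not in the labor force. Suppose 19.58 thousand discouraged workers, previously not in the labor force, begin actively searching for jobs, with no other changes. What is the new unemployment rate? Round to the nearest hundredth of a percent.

New unemployment rate ≈ 12.15%.

Initially, labor force = 1,304.67 + 160.80 = 1,465.47 thousand, so u = 160.80/1,465.47 = 10.97%.
After the change, unemployed and labor force both rise by 19.58 → E = 1,304.67, U = 180.38, labor force = 1,485.05 thousand.
New unemployment rate = 180.38 / 1,485.05 = 12.15%.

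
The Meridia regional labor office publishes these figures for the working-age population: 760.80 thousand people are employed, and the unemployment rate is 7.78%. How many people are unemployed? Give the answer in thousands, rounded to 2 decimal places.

About 64.18 thousand are unemployed.

Let U be the number unemployed. The labor force is E + U, and U/(E+U) = 0.0778.
So U = 0.0778 × 760.80 / (1 − 0.0778) = 59.1902 / 0.9222 ≈ 64.18 thousand.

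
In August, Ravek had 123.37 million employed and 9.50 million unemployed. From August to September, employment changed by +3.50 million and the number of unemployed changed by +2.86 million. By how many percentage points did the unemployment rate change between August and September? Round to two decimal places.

The unemployment rate changed by +1.73 percentage points.

August: labor force = 123.37 + 9.50 = 132.87; u = 9.50/132.87 = 7.15%.
September: labor force = 126.87 + 12.36 = 139.23; u = 12.36/139.23 = 8.88%.
Change = 8.88% − 7.15% = +1.73 pp.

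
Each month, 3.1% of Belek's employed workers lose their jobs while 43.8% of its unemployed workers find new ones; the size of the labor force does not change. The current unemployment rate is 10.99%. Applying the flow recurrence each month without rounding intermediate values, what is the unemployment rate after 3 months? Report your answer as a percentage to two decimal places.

Unemployment rate after three months ≈ 7.27%.

With a fixed labor force, u_{t+1} = u_t + s·(1−u_t) − f·u_t = u_t·(1−s−f) + s.
Here 1−s−f = 0.531 and s = 0.031.
u_1 = 0.109900 × 0.531 + 0.031 = 0.089357.
u_2 = 0.089357 × 0.531 + 0.031 = 0.078449.
u_3 = 0.078449 × 0.531 + 0.031 = 0.072656.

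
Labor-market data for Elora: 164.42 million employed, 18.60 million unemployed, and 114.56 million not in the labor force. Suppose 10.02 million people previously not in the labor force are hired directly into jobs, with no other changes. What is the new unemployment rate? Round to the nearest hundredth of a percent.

Initially, labor force = 164.42 + 18.60 = 183.02 million, so u = 18.60/183.02 = 10.16%.
After the change, employed and labor force both rise by 10.02; unemployed unchanged → E = 174.44, U = 18.60, labor force = 193.04 million.
New unemployment rate = 18.60 / 193.04 = 9.64%.

New unemployment rate ≈ 9.64%.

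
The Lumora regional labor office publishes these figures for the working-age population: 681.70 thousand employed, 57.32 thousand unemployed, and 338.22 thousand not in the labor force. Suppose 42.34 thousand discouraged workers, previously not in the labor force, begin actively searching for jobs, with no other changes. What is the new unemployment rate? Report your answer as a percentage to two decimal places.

New unemployment rate ≈ 12.75%.

Initially, labor force = 681.70 + 57.32 = 739.02 thousand, so u = 57.32/739.02 = 7.76%.
After the change, unemployed and labor force both rise by 42.34 → E = 681.70, U = 99.66, labor force = 781.36 thousand.
New unemployment rate = 99.66 / 781.36 = 12.75%.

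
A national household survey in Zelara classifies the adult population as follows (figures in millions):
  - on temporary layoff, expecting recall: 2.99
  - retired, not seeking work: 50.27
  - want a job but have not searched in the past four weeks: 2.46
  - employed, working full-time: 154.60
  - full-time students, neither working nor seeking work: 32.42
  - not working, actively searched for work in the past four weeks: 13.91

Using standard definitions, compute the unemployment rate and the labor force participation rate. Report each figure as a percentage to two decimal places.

Unemployment rate ≈ 9.85%; labor force participation rate ≈ 66.82%.

Employed = 154.60 million.
Unemployed = 2.99 + 13.91 = 16.90 million (jobless and actively searching, or on temporary layoff).
Labor force = 154.60 + 16.90 = 171.50 million.
Not in labor force = 50.27 + 2.46 + 32.42 = 85.15 million (those not working and not actively searching are outside the labor force — including those who want a job but have given up searching).
Civilian working-age population = 171.50 + 85.15 = 256.65 million.
Unemployment rate = 16.90 / 171.50 = 9.85%.
Labor force participation rate = 171.50 / 256.65 = 66.82%.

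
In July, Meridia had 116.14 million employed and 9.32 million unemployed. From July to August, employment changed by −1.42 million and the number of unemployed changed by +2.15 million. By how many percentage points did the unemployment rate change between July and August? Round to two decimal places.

July: labor force = 116.14 + 9.32 = 125.46; u = 9.32/125.46 = 7.43%.
August: labor force = 114.72 + 11.47 = 126.19; u = 11.47/126.19 = 9.09%.
Change = 9.09% − 7.43% = +1.66 pp.

The unemployment rate changed by +1.66 percentage points.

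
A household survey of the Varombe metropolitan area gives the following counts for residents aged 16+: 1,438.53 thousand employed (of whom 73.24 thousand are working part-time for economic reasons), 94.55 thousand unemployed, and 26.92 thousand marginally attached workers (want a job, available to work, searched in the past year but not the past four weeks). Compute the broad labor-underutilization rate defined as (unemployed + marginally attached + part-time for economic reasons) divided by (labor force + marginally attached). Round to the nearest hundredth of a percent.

Broad underutilization rate ≈ 12.48%.

Labor force = 1,438.53 + 94.55 = 1,533.08 thousand.
Numerator = 94.55 + 26.92 + 73.24 = 194.71 thousand.
Denominator = 1,533.08 + 26.92 = 1,560.00 thousand.
Broad rate = 194.71 / 1,560.00 = 12.48%.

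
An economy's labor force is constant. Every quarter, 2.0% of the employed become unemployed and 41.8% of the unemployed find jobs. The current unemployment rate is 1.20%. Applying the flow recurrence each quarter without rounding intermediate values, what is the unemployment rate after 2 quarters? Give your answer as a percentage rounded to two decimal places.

With a fixed labor force, u_{t+1} = u_t + s·(1−u_t) − f·u_t = u_t·(1−s−f) + s.
Here 1−s−f = 0.562 and s = 0.020.
u_1 = 0.012000 × 0.562 + 0.020 = 0.026744.
u_2 = 0.026744 × 0.562 + 0.020 = 0.035030.

Unemployment rate after two quarters ≈ 3.50%.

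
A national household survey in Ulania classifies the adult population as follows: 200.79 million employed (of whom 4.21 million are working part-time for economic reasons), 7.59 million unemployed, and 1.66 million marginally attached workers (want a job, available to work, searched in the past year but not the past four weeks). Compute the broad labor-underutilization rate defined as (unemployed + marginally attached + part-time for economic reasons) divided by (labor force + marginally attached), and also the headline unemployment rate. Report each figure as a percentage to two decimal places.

Broad underutilization rate ≈ 6.41%; headline unemployment rate ≈ 3.64%.

Labor force = 200.79 + 7.59 = 208.38 million.
Numerator = 7.59 + 1.66 + 4.21 = 13.46 million.
Denominator = 208.38 + 1.66 = 210.04 million.
Broad rate = 13.46 / 210.04 = 6.41%.
Headline unemployment rate = 7.59 / 208.38 = 3.64%.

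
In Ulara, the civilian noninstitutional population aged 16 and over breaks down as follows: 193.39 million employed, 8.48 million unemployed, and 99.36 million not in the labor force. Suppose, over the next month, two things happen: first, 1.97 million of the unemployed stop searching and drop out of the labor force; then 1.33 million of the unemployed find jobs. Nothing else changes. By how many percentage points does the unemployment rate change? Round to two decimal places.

Initially, labor force = 193.39 + 8.48 = 201.87 million, so u = 8.48/201.87 = 4.20%.
After the first change, unemployed and labor force both fall by 1.97 → E = 193.39, U = 6.51, labor force = 199.90 million.
After the second change, unemployed falls and employed rises by 1.33; labor force unchanged → E = 194.72, U = 5.18, labor force = 199.90 million.
New unemployment rate = 5.18 / 199.90 = 2.59%.
Change = 2.59% − 4.20% = −1.61 percentage points.

The unemployment rate changes by −1.61 percentage points.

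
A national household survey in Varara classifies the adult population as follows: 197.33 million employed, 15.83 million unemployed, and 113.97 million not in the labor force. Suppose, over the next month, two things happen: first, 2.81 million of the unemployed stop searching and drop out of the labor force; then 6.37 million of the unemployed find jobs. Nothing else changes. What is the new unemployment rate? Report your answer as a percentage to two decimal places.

New unemployment rate ≈ 3.16%.

Initially, labor force = 197.33 + 15.83 = 213.16 million, so u = 15.83/213.16 = 7.43%.
After the first change, unemployed and labor force both fall by 2.81 → E = 197.33, U = 13.02, labor force = 210.35 million.
After the second change, unemployed falls and employed rises by 6.37; labor force unchanged → E = 203.70, U = 6.65, labor force = 210.35 million.
New unemployment rate = 6.65 / 210.35 = 3.16%.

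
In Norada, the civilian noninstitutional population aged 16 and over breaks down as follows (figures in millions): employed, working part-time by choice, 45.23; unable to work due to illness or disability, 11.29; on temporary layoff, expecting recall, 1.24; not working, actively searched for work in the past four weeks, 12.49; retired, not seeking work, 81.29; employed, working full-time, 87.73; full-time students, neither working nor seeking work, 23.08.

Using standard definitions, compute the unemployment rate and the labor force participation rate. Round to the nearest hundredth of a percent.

Employed = 45.23 + 87.73 = 132.96 million.
Unemployed = 1.24 + 12.49 = 13.73 million (jobless and actively searching, or on temporary layoff).
Labor force = 132.96 + 13.73 = 146.69 million.
Not in labor force = 11.29 + 81.29 + 23.08 = 115.66 million (those not working and not actively searching are outside the labor force).
Civilian working-age population = 146.69 + 115.66 = 262.35 million.
Unemployment rate = 13.73 / 146.69 = 9.36%.
Labor force participation rate = 146.69 / 262.35 = 55.91%.

Unemployment rate ≈ 9.36%; labor force participation rate ≈ 55.91%.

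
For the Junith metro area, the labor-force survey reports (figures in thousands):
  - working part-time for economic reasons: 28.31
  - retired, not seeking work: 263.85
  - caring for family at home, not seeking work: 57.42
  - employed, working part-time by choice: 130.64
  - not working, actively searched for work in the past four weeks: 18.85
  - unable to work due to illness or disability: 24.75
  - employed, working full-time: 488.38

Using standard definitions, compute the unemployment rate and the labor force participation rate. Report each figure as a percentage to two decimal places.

Unemployment rate ≈ 2.83%; labor force participation rate ≈ 65.82%.

Employed = 28.31 + 130.64 + 488.38 = 647.33 thousand (anyone who worked, including part-time for economic reasons, counts as employed).
Unemployed = 18.85 thousand.
Labor force = 647.33 + 18.85 = 666.18 thousand.
Not in labor force = 263.85 + 57.42 + 24.75 = 346.02 thousand (those not working and not actively searching are outside the labor force).
Civilian working-age population = 666.18 + 346.02 = 1,012.20 thousand.
Unemployment rate = 18.85 / 666.18 = 2.83%.
Labor force participation rate = 666.18 / 1,012.20 = 65.82%.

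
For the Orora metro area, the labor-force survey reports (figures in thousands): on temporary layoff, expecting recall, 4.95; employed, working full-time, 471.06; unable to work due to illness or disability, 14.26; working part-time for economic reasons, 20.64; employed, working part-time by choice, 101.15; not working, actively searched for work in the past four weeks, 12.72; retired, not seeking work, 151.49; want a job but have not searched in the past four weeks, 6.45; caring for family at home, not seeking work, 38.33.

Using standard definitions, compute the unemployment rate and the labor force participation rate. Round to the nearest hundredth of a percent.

Unemployment rate ≈ 2.89%; labor force participation rate ≈ 74.36%.

Employed = 471.06 + 20.64 + 101.15 = 592.85 thousand (anyone who worked, including part-time for economic reasons, counts as employed).
Unemployed = 4.95 + 12.72 = 17.67 thousand (jobless and actively searching, or on temporary layoff).
Labor force = 592.85 + 17.67 = 610.52 thousand.
Not in labor force = 14.26 + 151.49 + 6.45 + 38.33 = 210.53 thousand (those not working and not actively searching are outside the labor force — including those who want a job but have given up searching).
Civilian working-age population = 610.52 + 210.53 = 821.05 thousand.
Unemployment rate = 17.67 / 610.52 = 2.89%.
Labor force participation rate = 610.52 / 821.05 = 74.36%.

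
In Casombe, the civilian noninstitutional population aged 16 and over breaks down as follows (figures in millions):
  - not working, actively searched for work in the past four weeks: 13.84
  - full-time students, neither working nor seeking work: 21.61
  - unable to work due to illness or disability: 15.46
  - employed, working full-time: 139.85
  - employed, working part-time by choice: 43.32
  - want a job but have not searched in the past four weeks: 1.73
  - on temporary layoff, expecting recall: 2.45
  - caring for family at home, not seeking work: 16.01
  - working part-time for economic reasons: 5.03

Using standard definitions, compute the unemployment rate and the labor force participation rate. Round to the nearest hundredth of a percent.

Employed = 139.85 + 43.32 + 5.03 = 188.20 million (anyone who worked, including part-time for economic reasons, counts as employed).
Unemployed = 13.84 + 2.45 = 16.29 million (jobless and actively searching, or on temporary layoff).
Labor force = 188.20 + 16.29 = 204.49 million.
Not in labor force = 21.61 + 15.46 + 1.73 + 16.01 = 54.81 million (those not working and not actively searching are outside the labor force — including those who want a job but have given up searching).
Civilian working-age population = 204.49 + 54.81 = 259.30 million.
Unemployment rate = 16.29 / 204.49 = 7.97%.
Labor force participation rate = 204.49 / 259.30 = 78.86%.

Unemployment rate ≈ 7.97%; labor force participation rate ≈ 78.86%.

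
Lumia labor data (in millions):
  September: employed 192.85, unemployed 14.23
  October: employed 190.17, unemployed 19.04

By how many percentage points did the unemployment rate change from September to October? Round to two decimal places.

The unemployment rate changed by +2.23 percentage points.

September: labor force = 192.85 + 14.23 = 207.08; u = 14.23/207.08 = 6.87%.
October: labor force = 190.17 + 19.04 = 209.21; u = 19.04/209.21 = 9.10%.
Change = 9.10% − 6.87% = +2.23 pp.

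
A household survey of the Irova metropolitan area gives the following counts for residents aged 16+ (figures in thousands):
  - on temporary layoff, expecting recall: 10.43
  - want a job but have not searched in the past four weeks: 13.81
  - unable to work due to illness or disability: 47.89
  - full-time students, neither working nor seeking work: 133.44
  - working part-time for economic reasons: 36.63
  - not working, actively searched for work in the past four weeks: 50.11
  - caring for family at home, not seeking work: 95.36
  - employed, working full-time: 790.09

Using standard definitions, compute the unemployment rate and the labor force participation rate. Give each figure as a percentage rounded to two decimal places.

Employed = 36.63 + 790.09 = 826.72 thousand (anyone who worked, including part-time for economic reasons, counts as employed).
Unemployed = 10.43 + 50.11 = 60.54 thousand (jobless and actively searching, or on temporary layoff).
Labor force = 826.72 + 60.54 = 887.26 thousand.
Not in labor force = 13.81 + 47.89 + 133.44 + 95.36 = 290.50 thousand (those not working and not actively searching are outside the labor force — including those who want a job but have given up searching).
Civilian working-age population = 887.26 + 290.50 = 1,177.76 thousand.
Unemployment rate = 60.54 / 887.26 = 6.82%.
Labor force participation rate = 887.26 / 1,177.76 = 75.33%.

Unemployment rate ≈ 6.82%; labor force participation rate ≈ 75.33%.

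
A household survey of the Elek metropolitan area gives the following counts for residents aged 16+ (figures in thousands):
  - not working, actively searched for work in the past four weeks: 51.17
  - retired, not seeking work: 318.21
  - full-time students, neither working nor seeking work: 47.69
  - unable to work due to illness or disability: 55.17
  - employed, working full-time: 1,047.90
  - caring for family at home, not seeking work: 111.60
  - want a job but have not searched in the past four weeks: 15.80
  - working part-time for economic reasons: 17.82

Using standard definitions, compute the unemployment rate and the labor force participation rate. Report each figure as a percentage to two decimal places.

Unemployment rate ≈ 4.58%; labor force participation rate ≈ 67.07%.

Employed = 1,047.90 + 17.82 = 1,065.72 thousand (anyone who worked, including part-time for economic reasons, counts as employed).
Unemployed = 51.17 thousand.
Labor force = 1,065.72 + 51.17 = 1,116.89 thousand.
Not in labor force = 318.21 + 47.69 + 55.17 + 111.60 + 15.80 = 548.47 thousand (those not working and not actively searching are outside the labor force — including those who want a job but have given up searching).
Civilian working-age population = 1,116.89 + 548.47 = 1,665.36 thousand.
Unemployment rate = 51.17 / 1,116.89 = 4.58%.
Labor force participation rate = 1,116.89 / 1,665.36 = 67.07%.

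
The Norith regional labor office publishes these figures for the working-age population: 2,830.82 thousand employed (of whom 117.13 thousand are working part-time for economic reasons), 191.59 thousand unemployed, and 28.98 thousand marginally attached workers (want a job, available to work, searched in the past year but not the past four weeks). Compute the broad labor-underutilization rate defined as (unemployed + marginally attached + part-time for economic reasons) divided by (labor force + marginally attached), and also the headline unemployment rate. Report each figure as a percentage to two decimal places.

Labor force = 2,830.82 + 191.59 = 3,022.41 thousand.
Numerator = 191.59 + 28.98 + 117.13 = 337.70 thousand.
Denominator = 3,022.41 + 28.98 = 3,051.39 thousand.
Broad rate = 337.70 / 3,051.39 = 11.07%.
Headline unemployment rate = 191.59 / 3,022.41 = 6.34%.

Broad underutilization rate ≈ 11.07%; headline unemployment rate ≈ 6.34%.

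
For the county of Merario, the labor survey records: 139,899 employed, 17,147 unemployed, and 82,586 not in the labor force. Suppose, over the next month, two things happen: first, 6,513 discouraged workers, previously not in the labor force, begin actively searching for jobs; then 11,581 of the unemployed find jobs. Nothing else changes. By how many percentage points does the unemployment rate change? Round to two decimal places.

Initially, labor force = 139,899 + 17,147 = 157,046, so u = 17,147/157,046 = 10.92%.
After the first change, unemployed and labor force both rise by 6,513 → E = 139,899, U = 23,660, labor force = 163,559.
After the second change, unemployed falls and employed rises by 11,581; labor force unchanged → E = 151,480, U = 12,079, labor force = 163,559.
New unemployment rate = 12,079 / 163,559 = 7.39%.
Change = 7.39% − 10.92% = −3.53 percentage points.

The unemployment rate changes by −3.53 percentage points.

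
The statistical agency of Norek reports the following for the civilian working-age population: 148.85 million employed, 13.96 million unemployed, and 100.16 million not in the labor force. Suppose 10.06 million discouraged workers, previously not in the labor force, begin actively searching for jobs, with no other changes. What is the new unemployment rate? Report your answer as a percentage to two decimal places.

New unemployment rate ≈ 13.89%.

Initially, labor force = 148.85 + 13.96 = 162.81 million, so u = 13.96/162.81 = 8.57%.
After the change, unemployed and labor force both rise by 10.06 → E = 148.85, U = 24.02, labor force = 172.87 million.
New unemployment rate = 24.02 / 172.87 = 13.89%.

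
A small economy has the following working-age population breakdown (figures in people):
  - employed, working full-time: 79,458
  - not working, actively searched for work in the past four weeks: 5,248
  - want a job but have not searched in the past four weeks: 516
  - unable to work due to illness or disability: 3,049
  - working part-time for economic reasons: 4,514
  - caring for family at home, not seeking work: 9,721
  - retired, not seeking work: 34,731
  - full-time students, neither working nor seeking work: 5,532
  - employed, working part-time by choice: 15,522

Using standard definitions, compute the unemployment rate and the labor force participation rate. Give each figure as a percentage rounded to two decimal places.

Employed = 79,458 + 4,514 + 15,522 = 99,494 (anyone who worked, including part-time for economic reasons, counts as employed).
Unemployed = 5,248.
Labor force = 99,494 + 5,248 = 104,742.
Not in labor force = 516 + 3,049 + 9,721 + 34,731 + 5,532 = 53,549 (those not working and not actively searching are outside the labor force — including those who want a job but have given up searching).
Civilian working-age population = 104,742 + 53,549 = 158,291.
Unemployment rate = 5,248 / 104,742 = 5.01%.
Labor force participation rate = 104,742 / 158,291 = 66.17%.

Unemployment rate ≈ 5.01%; labor force participation rate ≈ 66.17%.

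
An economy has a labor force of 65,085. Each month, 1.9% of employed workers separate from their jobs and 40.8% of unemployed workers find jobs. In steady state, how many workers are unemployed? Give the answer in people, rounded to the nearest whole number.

Steady-state unemployment rate u* = s/(s+f) = 1.9/(1.9+40.8) = 0.044496.
Unemployed = u* × labor force = 0.044496 × 65,085 ≈ 2,896.

About 2,896 are unemployed in steady state.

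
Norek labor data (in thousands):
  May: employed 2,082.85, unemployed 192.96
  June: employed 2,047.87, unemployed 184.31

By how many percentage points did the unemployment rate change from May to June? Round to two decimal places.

May: labor force = 2,082.85 + 192.96 = 2,275.81; u = 192.96/2,275.81 = 8.48%.
June: labor force = 2,047.87 + 184.31 = 2,232.18; u = 184.31/2,232.18 = 8.26%.
Change = 8.26% − 8.48% = −0.22 pp.

The unemployment rate changed by −0.22 percentage points.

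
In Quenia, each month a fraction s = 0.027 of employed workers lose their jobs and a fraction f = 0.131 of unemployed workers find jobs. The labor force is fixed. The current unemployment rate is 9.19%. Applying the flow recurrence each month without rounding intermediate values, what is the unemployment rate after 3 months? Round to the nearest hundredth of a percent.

Unemployment rate after three months ≈ 12.37%.

With a fixed labor force, u_{t+1} = u_t + s·(1−u_t) − f·u_t = u_t·(1−s−f) + s.
Here 1−s−f = 0.842 and s = 0.027.
u_1 = 0.091900 × 0.842 + 0.027 = 0.104380.
u_2 = 0.104380 × 0.842 + 0.027 = 0.114888.
u_3 = 0.114888 × 0.842 + 0.027 = 0.123736.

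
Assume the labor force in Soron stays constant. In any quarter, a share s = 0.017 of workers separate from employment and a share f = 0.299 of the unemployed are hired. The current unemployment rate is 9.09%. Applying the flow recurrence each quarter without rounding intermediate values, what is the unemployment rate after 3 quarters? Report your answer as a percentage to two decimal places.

With a fixed labor force, u_{t+1} = u_t + s·(1−u_t) − f·u_t = u_t·(1−s−f) + s.
Here 1−s−f = 0.684 and s = 0.017.
u_1 = 0.090900 × 0.684 + 0.017 = 0.079176.
u_2 = 0.079176 × 0.684 + 0.017 = 0.071156.
u_3 = 0.071156 × 0.684 + 0.017 = 0.065671.

Unemployment rate after three quarters ≈ 6.57%.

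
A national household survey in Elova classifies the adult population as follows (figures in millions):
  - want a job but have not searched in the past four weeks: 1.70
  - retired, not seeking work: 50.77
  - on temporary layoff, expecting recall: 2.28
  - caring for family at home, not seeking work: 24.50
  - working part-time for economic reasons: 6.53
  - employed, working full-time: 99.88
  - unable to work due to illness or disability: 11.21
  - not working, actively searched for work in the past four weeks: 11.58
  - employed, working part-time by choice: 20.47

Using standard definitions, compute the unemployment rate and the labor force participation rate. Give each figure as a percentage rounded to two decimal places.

Employed = 6.53 + 99.88 + 20.47 = 126.88 million (anyone who worked, including part-time for economic reasons, counts as employed).
Unemployed = 2.28 + 11.58 = 13.86 million (jobless and actively searching, or on temporary layoff).
Labor force = 126.88 + 13.86 = 140.74 million.
Not in labor force = 1.70 + 50.77 + 24.50 + 11.21 = 88.18 million (those not working and not actively searching are outside the labor force — including those who want a job but have given up searching).
Civilian working-age population = 140.74 + 88.18 = 228.92 million.
Unemployment rate = 13.86 / 140.74 = 9.85%.
Labor force participation rate = 140.74 / 228.92 = 61.48%.

Unemployment rate ≈ 9.85%; labor force participation rate ≈ 61.48%.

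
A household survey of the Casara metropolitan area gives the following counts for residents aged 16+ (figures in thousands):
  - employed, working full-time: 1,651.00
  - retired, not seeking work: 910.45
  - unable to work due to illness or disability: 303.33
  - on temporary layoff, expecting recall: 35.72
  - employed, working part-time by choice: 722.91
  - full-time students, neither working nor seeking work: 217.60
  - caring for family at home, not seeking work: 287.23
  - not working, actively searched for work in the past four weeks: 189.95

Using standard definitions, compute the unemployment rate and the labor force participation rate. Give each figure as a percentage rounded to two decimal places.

Employed = 1,651.00 + 722.91 = 2,373.91 thousand.
Unemployed = 35.72 + 189.95 = 225.67 thousand (jobless and actively searching, or on temporary layoff).
Labor force = 2,373.91 + 225.67 = 2,599.58 thousand.
Not in labor force = 910.45 + 303.33 + 217.60 + 287.23 = 1,718.61 thousand (those not working and not actively searching are outside the labor force).
Civilian working-age population = 2,599.58 + 1,718.61 = 4,318.19 thousand.
Unemployment rate = 225.67 / 2,599.58 = 8.68%.
Labor force participation rate = 2,599.58 / 4,318.19 = 60.20%.

Unemployment rate ≈ 8.68%; labor force participation rate ≈ 60.20%.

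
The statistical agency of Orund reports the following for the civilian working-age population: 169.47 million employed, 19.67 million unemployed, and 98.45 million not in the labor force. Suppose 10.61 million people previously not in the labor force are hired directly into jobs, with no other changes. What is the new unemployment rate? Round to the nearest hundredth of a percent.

Initially, labor force = 169.47 + 19.67 = 189.14 million, so u = 19.67/189.14 = 10.40%.
After the change, employed and labor force both rise by 10.61; unemployed unchanged → E = 180.08, U = 19.67, labor force = 199.75 million.
New unemployment rate = 19.67 / 199.75 = 9.85%.

New unemployment rate ≈ 9.85%.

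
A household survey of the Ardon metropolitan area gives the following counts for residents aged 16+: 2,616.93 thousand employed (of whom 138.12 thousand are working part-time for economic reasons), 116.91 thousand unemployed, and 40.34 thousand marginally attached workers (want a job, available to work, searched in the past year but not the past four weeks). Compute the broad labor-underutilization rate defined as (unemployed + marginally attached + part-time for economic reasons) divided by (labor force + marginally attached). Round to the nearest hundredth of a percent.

Labor force = 2,616.93 + 116.91 = 2,733.84 thousand.
Numerator = 116.91 + 40.34 + 138.12 = 295.37 thousand.
Denominator = 2,733.84 + 40.34 = 2,774.18 thousand.
Broad rate = 295.37 / 2,774.18 = 10.65%.

Broad underutilization rate ≈ 10.65%.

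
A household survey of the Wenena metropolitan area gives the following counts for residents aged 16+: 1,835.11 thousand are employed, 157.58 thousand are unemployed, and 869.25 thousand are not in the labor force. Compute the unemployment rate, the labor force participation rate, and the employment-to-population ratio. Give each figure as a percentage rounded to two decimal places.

Labor force = employed + unemployed = 1,835.11 + 157.58 = 1,992.69 thousand.
Working-age population = 1,992.69 + 869.25 = 2,861.94 thousand.
Unemployment rate = 157.58 / 1,992.69 = 7.91%.
Labor force participation rate = 1,992.69 / 2,861.94 = 69.63%.
Employment-population ratio = 1,835.11 / 2,861.94 = 64.12%.

Unemployment rate ≈ 7.91%; labor force participation rate ≈ 69.63%; employment-population ratio ≈ 64.12%.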